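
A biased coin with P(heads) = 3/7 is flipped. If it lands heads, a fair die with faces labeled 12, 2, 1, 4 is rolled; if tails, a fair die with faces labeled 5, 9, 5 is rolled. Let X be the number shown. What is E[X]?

475/84

E[X | heads] = (12+2+1+4)/4 = 19/4.
E[X | tails] = (5+9+5)/3 = 19/3.
By the law of total expectation,
E[X] = (3/7)·(19/4) + (4/7)·(19/3) = 475/84.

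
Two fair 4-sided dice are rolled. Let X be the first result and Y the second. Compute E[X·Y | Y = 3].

15/2

Outcomes with Y = 3: (1,3), (2,3), (3,3), (4,3), each with probability 1/16.
E[X·Y | Y = 3] = (3 + 6 + 9 + 12) / 4 = 15/2.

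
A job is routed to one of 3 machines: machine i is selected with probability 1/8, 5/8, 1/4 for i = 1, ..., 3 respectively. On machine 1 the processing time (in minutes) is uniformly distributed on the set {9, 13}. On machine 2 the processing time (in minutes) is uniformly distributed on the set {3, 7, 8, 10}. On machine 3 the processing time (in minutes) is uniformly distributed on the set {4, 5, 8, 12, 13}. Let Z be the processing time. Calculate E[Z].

E[Z | machine 1] = (9+13)/2 = 11.
E[Z | machine 2] = (3+7+8+10)/4 = 7.
E[Z | machine 3] = (4+5+8+12+13)/5 = 42/5.
E[Z] = (1/8)·(11) + (5/8)·(7) + (1/4)·(42/5) = 157/20.

157/20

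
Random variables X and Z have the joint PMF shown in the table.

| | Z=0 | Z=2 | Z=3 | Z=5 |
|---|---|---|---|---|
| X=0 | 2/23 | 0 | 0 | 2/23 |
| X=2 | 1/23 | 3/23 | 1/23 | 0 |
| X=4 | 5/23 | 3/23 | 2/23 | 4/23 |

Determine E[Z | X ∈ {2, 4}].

P(X ∈ {2, 4}) = 19/23.
Σ Z·P over the event = 0·(1/23) + 2·(3/23) + 3·(1/23) + 0·(5/23) + 2·(3/23) + 3·(2/23) + 5·(4/23) = 41/23.
E[Z | X ∈ {2, 4}] = (41/23) / (19/23) = 41/19.

41/19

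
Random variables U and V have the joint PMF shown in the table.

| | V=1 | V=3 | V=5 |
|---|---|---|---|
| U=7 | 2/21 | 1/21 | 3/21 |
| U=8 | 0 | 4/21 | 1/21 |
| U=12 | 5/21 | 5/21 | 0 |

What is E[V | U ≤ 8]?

P(U ≤ 8) = 11/21.
Σ V·P over the event = 1·(2/21) + 3·(1/21) + 5·(3/21) + 3·(4/21) + 5·(1/21) = 37/21.
E[V | U ≤ 8] = (37/21) / (11/21) = 37/11.

37/11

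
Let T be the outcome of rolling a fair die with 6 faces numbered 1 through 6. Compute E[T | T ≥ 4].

Given T ≥ 4, T is equally likely to be any of {4, 5, 6}.
E[T | T ≥ 4] = (4 + 5 + 6) / 3 = 5.

5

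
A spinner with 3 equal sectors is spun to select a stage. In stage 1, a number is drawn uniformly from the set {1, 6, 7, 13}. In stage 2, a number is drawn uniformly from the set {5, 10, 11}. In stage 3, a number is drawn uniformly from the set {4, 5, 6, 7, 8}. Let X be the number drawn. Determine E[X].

E[X | stage 1] = (1+6+7+13)/4 = 27/4.
E[X | stage 2] = (5+10+11)/3 = 26/3.
E[X | stage 3] = (4+5+6+7+8)/5 = 6.
By the law of total expectation,
E[X] = (1/3)·(27/4) + (1/3)·(26/3) + (1/3)·(6) = 257/36.

257/36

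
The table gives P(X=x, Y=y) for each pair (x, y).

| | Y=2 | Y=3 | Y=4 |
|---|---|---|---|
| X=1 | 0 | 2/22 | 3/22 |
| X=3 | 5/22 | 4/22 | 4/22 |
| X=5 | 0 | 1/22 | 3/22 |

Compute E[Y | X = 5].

15/4

P(X = 5) = 2/11.
Σ Y·P over the event = 3·(1/22) + 4·(3/22) = 15/22.
E[Y | X = 5] = (15/22) / (2/11) = 15/4.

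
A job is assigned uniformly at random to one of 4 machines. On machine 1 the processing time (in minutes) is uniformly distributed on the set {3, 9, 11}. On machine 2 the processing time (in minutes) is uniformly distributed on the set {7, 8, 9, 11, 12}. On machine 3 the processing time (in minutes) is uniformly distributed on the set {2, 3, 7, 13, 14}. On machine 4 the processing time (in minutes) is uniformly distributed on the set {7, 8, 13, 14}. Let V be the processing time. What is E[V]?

E[V | machine 1] = (3+9+11)/3 = 23/3.
E[V | machine 2] = (7+8+9+11+12)/5 = 47/5.
E[V | machine 3] = (2+3+7+13+14)/5 = 39/5.
E[V | machine 4] = (7+8+13+14)/4 = 21/2.
By the law of total expectation,
E[V] = (1/4)·(23/3) + (1/4)·(47/5) + (1/4)·(39/5) + (1/4)·(21/2) = 1061/120.

1061/120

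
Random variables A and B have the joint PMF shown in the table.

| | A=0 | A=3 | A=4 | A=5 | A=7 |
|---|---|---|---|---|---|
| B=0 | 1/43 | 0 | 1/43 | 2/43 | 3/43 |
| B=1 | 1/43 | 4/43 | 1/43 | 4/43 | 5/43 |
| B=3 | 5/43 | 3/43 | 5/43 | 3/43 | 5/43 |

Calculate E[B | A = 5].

P(A = 5) = 9/43.
Σ B·P over the event = 0·(2/43) + 1·(4/43) + 3·(3/43) = 13/43.
E[B | A = 5] = (13/43) / (9/43) = 13/9.

13/9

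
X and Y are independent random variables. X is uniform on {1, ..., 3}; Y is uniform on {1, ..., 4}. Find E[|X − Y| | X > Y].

4/3

P(X > Y) = 1/4.
Summing |X−Y|·P(x,y) over outcomes with X > Y gives 1/3.
E[|X − Y| | X > Y] = (1/3) / (1/4) = 4/3.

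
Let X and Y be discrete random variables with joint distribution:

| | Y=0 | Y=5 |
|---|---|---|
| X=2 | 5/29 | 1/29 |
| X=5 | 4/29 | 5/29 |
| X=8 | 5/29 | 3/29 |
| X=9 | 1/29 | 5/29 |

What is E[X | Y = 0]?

P(Y = 0) = 15/29.
Σ X·P over the event = 2·(5/29) + 5·(4/29) + 8·(5/29) + 9·(1/29) = 79/29.
E[X | Y = 0] = (79/29) / (15/29) = 79/15.

79/15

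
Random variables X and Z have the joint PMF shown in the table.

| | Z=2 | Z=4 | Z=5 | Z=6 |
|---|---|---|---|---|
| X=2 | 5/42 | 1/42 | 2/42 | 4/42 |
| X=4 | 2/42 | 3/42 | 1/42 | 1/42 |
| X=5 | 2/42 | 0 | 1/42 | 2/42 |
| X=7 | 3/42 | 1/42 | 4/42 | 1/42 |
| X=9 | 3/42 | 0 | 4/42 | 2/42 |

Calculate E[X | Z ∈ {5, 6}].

P(Z ∈ {5, 6}) = 11/21.
Summing X·P(X=x,Z=y) over the conditioning event gives 62/21.
E[X | Z ∈ {5, 6}] = (62/21) / (11/21) = 62/11.

62/11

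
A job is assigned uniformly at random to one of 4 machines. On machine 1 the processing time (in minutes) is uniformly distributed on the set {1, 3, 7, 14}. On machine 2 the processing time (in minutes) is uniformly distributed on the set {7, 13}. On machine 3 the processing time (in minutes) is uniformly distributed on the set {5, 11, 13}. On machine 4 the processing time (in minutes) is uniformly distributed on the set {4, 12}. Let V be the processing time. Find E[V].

407/48

E[V | machine 1] = (1+3+7+14)/4 = 25/4.
E[V | machine 2] = (7+13)/2 = 10.
E[V | machine 3] = (5+11+13)/3 = 29/3.
E[V | machine 4] = (4+12)/2 = 8.
E[V] = (1/4)·(25/4) + (1/4)·(10) + (1/4)·(29/3) + (1/4)·(8) = 407/48.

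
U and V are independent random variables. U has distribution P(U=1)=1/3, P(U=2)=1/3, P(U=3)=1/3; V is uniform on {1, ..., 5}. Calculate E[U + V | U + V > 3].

P(U + V > 3) = 4/5.
Summing (U+V)·P(x,y) over outcomes with U + V > 3 gives 67/15.
E[U + V | U + V > 3] = (67/15) / (4/5) = 67/12.

67/12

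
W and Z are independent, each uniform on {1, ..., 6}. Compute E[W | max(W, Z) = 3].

Outcomes with max(W, Z) = 3: (1,3), (2,3), (3,1), (3,2), (3,3), each with probability 1/36.
E[W | max(W, Z) = 3] = (1 + 2 + 3 + 3 + 3) / 5 = 12/5.

12/5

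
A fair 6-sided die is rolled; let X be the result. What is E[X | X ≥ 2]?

Given X ≥ 2, X is equally likely to be any of {2, 3, 4, 5, 6}.
E[X | X ≥ 2] = (2 + 3 + 4 + 5 + 6) / 5 = 4.

4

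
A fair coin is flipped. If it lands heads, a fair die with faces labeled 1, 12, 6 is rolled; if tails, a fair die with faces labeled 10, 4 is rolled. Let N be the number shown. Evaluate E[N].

20/3

E[N | heads] = (1+12+6)/3 = 19/3.
E[N | tails] = (10+4)/2 = 7.
By the law of total expectation,
E[N] = (1/2)·(19/3) + (1/2)·(7) = 20/3.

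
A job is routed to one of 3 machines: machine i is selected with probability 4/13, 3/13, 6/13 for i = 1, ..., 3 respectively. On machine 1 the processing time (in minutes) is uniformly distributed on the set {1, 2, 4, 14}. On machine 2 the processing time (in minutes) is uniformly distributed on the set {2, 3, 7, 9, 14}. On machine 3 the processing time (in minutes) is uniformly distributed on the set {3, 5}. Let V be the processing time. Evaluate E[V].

E[V | machine 1] = (1+2+4+14)/4 = 21/4.
E[V | machine 2] = (2+3+7+9+14)/5 = 7.
E[V | machine 3] = (3+5)/2 = 4.
E[V] = (4/13)·(21/4) + (3/13)·(7) + (6/13)·(4) = 66/13.

66/13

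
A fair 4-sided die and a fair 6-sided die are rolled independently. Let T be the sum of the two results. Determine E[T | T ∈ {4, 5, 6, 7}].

P(T ∈ {4, 5, 6, 7}) = 5/8.
Σ over the event: 4·1/8 + 5·1/6 + 6·1/6 + 7·1/6 = 7/2.
E[T | T ∈ {4, 5, 6, 7}] = (7/2) / (5/8) = 28/5.

28/5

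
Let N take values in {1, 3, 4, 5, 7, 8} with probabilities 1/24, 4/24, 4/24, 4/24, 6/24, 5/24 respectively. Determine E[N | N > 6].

P(N > 6) = 11/24.
Σ over the event: 7·1/4 + 8·5/24 = 41/12.
E[N | N > 6] = (41/12) / (11/24) = 82/11.

82/11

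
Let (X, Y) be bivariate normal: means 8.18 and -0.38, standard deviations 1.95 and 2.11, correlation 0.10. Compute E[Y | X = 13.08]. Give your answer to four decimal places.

For a bivariate normal, E[Y | X=x] = μ_Y + ρ·(σ_Y/σ_X)·(x − μ_X).
E[Y | X=13.08] = -0.38 + (0.10)·(2.11/1.95)·(13.08 − (8.18)) = -0.38 + (0.10821)·(4.9) = 0.1502.

0.1502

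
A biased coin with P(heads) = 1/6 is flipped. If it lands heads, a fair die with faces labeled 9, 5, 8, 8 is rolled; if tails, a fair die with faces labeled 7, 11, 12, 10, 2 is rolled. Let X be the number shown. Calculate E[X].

33/4

E[X | heads] = (9+5+8+8)/4 = 15/2.
E[X | tails] = (7+11+12+10+2)/5 = 42/5.
By the law of total expectation,
E[X] = (1/6)·(15/2) + (5/6)·(42/5) = 33/4.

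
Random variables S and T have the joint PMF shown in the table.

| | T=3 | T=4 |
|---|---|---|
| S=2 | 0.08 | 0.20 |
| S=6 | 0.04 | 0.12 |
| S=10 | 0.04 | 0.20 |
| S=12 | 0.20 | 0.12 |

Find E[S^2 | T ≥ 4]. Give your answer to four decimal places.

P(T ≥ 4) = 0.64.
Σ S^2·P over the event = 4·(0.20) + 36·(0.12) + 100·(0.20) + 144·(0.12) = 42.40.
E[S^2 | T ≥ 4] = (42.40) / (0.64) = 66.2500.

66.2500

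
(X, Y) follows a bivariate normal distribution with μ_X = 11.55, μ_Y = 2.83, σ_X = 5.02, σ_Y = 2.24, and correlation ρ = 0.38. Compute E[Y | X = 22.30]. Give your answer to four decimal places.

4.6528

The regression of Y on X has slope ρ·σ_Y/σ_X and passes through (μ_X, μ_Y).
E[Y | X=22.30] = 2.83 + (0.38)·(2.24/5.02)·(22.30 − (11.55)) = 2.83 + (0.16956)·(10.75) = 4.6528.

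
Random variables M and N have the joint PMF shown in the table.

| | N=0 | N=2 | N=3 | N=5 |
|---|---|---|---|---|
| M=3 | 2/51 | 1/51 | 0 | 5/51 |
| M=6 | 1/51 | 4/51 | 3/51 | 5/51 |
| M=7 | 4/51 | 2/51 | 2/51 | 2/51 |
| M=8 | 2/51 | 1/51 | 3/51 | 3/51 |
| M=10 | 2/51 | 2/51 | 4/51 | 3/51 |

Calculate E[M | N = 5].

P(N = 5) = 6/17.
Σ M·P over the event = 3·(5/51) + 6·(5/51) + 7·(2/51) + 8·(3/51) + 10·(3/51) = 113/51.
E[M | N = 5] = (113/51) / (6/17) = 113/18.

113/18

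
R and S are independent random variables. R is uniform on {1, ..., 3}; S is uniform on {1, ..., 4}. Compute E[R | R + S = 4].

Outcomes with R + S = 4: (1,3), (2,2), (3,1), each with probability 1/12.
E[R | R + S = 4] = (1 + 2 + 3) / 3 = 2.

2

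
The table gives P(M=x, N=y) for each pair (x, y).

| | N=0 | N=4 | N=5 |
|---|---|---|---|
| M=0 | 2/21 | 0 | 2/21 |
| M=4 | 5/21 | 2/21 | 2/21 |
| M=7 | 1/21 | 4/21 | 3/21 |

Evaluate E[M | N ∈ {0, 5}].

56/15

P(N ∈ {0, 5}) = 5/7.
Summing M·P(M=x,N=y) over the conditioning event gives 8/3.
E[M | N ∈ {0, 5}] = (8/3) / (5/7) = 56/15.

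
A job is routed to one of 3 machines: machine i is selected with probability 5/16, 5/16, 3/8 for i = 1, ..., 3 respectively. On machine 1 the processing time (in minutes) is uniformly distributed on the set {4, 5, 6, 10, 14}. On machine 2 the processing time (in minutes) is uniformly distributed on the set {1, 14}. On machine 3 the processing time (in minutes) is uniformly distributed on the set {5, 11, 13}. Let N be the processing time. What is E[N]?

269/32

E[N | machine 1] = (4+5+6+10+14)/5 = 39/5.
E[N | machine 2] = (1+14)/2 = 15/2.
E[N | machine 3] = (5+11+13)/3 = 29/3.
By the law of total expectation,
E[N] = (5/16)·(39/5) + (5/16)·(15/2) + (3/8)·(29/3) = 269/32.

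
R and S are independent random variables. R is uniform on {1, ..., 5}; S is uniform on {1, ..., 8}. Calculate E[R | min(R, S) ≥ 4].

9/2

Outcomes with min(R, S) ≥ 4: (4,4), (4,5), (4,6), (4,7), (4,8), (5,4), (5,5), (5,6), (5,7), (5,8), each with probability 1/40.
E[R | min(R, S) ≥ 4] = (4 + 4 + 4 + 4 + 4 + 5 + 5 + 5 + 5 + 5) / 10 = 9/2.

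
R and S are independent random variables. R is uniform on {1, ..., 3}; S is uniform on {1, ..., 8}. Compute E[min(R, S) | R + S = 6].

2

Outcomes with R + S = 6: (1,5), (2,4), (3,3), each with probability 1/24.
E[min(R, S) | R + S = 6] = (1 + 2 + 3) / 3 = 2.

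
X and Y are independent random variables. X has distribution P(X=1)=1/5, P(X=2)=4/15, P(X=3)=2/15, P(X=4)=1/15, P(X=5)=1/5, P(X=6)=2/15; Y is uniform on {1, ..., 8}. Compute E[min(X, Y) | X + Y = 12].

31/6

P(X + Y = 12) = 1/20.
Summing min(X,Y)·P(x,y) over outcomes with X + Y = 12 gives 31/120.
E[min(X, Y) | X + Y = 12] = (31/120) / (1/20) = 31/6.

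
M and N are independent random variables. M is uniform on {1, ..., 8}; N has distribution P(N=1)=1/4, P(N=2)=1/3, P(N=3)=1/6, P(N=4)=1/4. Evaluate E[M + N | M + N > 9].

181/17

P(M + N > 9) = 17/96.
Summing (M+N)·P(x,y) over outcomes with M + N > 9 gives 181/96.
E[M + N | M + N > 9] = (181/96) / (17/96) = 181/17.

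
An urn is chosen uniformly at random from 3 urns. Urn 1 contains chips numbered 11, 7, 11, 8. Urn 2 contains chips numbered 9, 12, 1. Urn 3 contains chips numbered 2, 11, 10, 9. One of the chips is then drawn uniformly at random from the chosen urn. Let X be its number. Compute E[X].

295/36

E[X | urn 1] = (11+7+11+8)/4 = 37/4.
E[X | urn 2] = (9+12+1)/3 = 22/3.
E[X | urn 3] = (2+11+10+9)/4 = 8.
By the law of total expectation,
E[X] = (1/3)·(37/4) + (1/3)·(22/3) + (1/3)·(8) = 295/36.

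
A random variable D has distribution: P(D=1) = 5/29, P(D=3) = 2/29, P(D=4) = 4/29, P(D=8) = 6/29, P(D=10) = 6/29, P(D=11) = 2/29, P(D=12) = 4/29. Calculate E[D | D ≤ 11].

157/25

P(D ≤ 11) = 25/29.
Σ over the event: 1·5/29 + 3·2/29 + 4·4/29 + 8·6/29 + 10·6/29 + 11·2/29 = 157/29.
E[D | D ≤ 11] = (157/29) / (25/29) = 157/25.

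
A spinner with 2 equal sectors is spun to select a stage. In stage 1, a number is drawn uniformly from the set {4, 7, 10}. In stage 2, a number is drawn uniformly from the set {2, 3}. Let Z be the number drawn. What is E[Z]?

E[Z | stage 1] = (4+7+10)/3 = 7.
E[Z | stage 2] = (2+3)/2 = 5/2.
By the law of total expectation,
E[Z] = (1/2)·(7) + (1/2)·(5/2) = 19/4.

19/4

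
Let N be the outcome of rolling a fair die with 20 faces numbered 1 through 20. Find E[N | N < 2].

Given N < 2, N is equally likely to be any of {1}.
E[N | N < 2] = (1) / 1 = 1.

1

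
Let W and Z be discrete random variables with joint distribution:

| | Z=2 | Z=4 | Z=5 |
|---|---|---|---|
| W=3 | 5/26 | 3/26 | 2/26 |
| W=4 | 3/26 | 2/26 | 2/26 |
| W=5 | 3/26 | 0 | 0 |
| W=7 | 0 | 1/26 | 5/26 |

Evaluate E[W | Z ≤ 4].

66/17

P(Z ≤ 4) = 17/26.
Σ W·P over the event = 3·(5/26) + 3·(3/26) + 4·(3/26) + 4·(2/26) + 5·(3/26) + 7·(1/26) = 33/13.
E[W | Z ≤ 4] = (33/13) / (17/26) = 66/17.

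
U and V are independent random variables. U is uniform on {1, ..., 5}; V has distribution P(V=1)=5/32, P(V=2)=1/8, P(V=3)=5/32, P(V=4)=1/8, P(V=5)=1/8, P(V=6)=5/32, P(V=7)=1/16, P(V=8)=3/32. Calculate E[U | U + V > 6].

P(U + V > 6) = 23/40.
Summing U·P(x,y) over outcomes with U + V > 6 gives 319/160.
E[U | U + V > 6] = (319/160) / (23/40) = 319/92.

319/92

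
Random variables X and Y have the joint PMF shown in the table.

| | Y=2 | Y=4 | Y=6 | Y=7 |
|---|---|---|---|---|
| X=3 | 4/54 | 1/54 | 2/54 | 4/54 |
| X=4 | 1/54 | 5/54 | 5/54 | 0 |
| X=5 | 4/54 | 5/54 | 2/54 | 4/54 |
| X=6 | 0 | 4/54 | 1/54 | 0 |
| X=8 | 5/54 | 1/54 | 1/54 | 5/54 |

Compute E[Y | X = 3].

52/11

P(X = 3) = 11/54.
Σ Y·P over the event = 2·(4/54) + 4·(1/54) + 6·(2/54) + 7·(4/54) = 26/27.
E[Y | X = 3] = (26/27) / (11/54) = 52/11.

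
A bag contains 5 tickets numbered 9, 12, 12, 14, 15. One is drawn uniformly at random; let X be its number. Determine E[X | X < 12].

P(X < 12) = 1/5.
Σ over the event: 9·1/5 = 9/5.
E[X | X < 12] = (9/5) / (1/5) = 9.

9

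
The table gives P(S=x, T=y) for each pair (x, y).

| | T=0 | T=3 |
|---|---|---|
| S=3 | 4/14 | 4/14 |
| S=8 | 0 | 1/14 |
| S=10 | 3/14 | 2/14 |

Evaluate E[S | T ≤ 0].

6

P(T ≤ 0) = 1/2.
Σ S·P over the event = 3·(4/14) + 10·(3/14) = 3.
E[S | T ≤ 0] = (3) / (1/2) = 6.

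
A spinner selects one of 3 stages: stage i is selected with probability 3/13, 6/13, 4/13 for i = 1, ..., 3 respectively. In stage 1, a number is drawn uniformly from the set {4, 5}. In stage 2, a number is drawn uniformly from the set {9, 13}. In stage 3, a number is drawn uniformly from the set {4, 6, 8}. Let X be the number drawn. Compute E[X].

207/26

E[X | stage 1] = (4+5)/2 = 9/2.
E[X | stage 2] = (9+13)/2 = 11.
E[X | stage 3] = (4+6+8)/3 = 6.
E[X] = (3/13)·(9/2) + (6/13)·(11) + (4/13)·(6) = 207/26.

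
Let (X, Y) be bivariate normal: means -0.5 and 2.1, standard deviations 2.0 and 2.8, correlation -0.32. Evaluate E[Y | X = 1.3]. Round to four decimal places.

For a bivariate normal, E[Y | X=x] = μ_Y + ρ·(σ_Y/σ_X)·(x − μ_X).
E[Y | X=1.3] = 2.1 + (-0.32)·(2.8/2.0)·(1.3 − (-0.5)) = 2.1 + (-0.448)·(1.8) = 1.2936.

1.2936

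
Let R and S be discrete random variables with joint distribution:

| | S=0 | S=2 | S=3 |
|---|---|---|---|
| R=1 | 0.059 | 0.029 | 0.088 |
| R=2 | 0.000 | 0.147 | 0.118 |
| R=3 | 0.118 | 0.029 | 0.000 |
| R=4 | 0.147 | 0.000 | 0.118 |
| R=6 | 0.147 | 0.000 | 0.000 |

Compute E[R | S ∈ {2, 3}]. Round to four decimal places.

P(S ∈ {2, 3}) = 0.529.
Σ R·P over the event = 1·(0.029) + 1·(0.088) + 2·(0.147) + 2·(0.118) + 3·(0.029) + 4·(0.118) = 1.206.
E[R | S ∈ {2, 3}] = (1.206) / (0.529) = 2.2798.

2.2798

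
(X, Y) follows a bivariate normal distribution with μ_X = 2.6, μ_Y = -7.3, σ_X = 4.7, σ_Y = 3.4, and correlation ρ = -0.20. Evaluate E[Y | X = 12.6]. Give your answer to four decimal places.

For a bivariate normal, E[Y | X=x] = μ_Y + ρ·(σ_Y/σ_X)·(x − μ_X).
E[Y | X=12.6] = -7.3 + (-0.20)·(3.4/4.7)·(12.6 − (2.6)) = -7.3 + (-0.14468)·(10) = -8.7468.

-8.7468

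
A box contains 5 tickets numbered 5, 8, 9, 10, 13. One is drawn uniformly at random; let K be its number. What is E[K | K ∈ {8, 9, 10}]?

9

P(K ∈ {8, 9, 10}) = 3/5.
Σ over the event: 8·1/5 + 9·1/5 + 10·1/5 = 27/5.
E[K | K ∈ {8, 9, 10}] = (27/5) / (3/5) = 9.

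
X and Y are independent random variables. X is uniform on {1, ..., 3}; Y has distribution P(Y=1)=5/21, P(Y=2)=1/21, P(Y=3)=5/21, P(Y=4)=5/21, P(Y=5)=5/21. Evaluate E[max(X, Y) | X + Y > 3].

P(X + Y > 3) = 52/63.
Summing max(X,Y)·P(x,y) over outcomes with X + Y > 3 gives 200/63.
E[max(X, Y) | X + Y > 3] = (200/63) / (52/63) = 50/13.

50/13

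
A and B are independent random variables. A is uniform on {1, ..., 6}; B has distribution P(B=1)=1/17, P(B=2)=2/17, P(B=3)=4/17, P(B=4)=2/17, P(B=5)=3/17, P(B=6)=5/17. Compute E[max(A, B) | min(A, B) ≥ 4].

P(min(A, B) ≥ 4) = 5/17.
Summing max(A,B)·P(x,y) over outcomes with min(A, B) ≥ 4 gives 28/17.
E[max(A, B) | min(A, B) ≥ 4] = (28/17) / (5/17) = 28/5.

28/5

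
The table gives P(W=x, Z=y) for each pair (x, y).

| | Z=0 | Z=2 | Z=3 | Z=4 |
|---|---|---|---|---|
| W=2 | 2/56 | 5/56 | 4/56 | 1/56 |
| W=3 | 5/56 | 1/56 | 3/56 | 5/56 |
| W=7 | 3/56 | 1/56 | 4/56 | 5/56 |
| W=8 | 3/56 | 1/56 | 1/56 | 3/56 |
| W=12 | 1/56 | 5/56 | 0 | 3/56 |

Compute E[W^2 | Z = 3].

101/4

P(Z = 3) = 3/14.
Σ W^2·P over the event = 4·(4/56) + 9·(3/56) + 49·(4/56) + 64·(1/56) = 303/56.
E[W^2 | Z = 3] = (303/56) / (3/14) = 101/4.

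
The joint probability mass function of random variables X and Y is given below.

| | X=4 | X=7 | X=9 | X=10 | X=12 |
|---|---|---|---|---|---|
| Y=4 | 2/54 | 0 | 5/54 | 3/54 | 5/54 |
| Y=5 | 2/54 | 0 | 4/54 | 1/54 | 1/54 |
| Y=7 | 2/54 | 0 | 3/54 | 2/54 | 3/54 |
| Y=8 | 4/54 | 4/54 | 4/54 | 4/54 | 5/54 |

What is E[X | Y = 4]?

P(Y = 4) = 5/18.
Summing X·P(X=x,Y=y) over the conditioning event gives 143/54.
E[X | Y = 4] = (143/54) / (5/18) = 143/15.

143/15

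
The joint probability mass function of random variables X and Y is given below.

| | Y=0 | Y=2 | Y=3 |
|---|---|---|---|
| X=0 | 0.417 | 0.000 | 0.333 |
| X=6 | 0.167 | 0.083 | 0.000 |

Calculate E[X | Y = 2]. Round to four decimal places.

6.0000

P(Y = 2) = 0.083.
Summing X·P(X=x,Y=y) over the conditioning event gives 0.498.
E[X | Y = 2] = (0.498) / (0.083) = 6.0000.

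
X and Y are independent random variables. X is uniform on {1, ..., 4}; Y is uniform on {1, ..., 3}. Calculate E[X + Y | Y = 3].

Outcomes with Y = 3: (1,3), (2,3), (3,3), (4,3), each with probability 1/12.
E[X + Y | Y = 3] = (4 + 5 + 6 + 7) / 4 = 11/2.

11/2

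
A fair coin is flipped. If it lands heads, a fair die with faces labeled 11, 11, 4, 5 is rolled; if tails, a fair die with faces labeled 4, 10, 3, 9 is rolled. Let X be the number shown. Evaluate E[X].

57/8

E[X | heads] = (11+11+4+5)/4 = 31/4.
E[X | tails] = (4+10+3+9)/4 = 13/2.
By the law of total expectation,
E[X] = (1/2)·(31/4) + (1/2)·(13/2) = 57/8.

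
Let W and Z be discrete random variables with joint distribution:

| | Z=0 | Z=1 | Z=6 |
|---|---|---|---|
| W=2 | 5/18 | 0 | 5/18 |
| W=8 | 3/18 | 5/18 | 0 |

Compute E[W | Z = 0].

17/4

P(Z = 0) = 4/9.
Σ W·P over the event = 2·(5/18) + 8·(3/18) = 17/9.
E[W | Z = 0] = (17/9) / (4/9) = 17/4.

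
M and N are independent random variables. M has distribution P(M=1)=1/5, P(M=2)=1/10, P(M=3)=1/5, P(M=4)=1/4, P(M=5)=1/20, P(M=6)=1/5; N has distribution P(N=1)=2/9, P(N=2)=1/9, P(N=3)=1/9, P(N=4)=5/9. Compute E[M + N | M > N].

575/81

P(M > N) = 9/20.
Summing (M+N)·P(x,y) over outcomes with M > N gives 115/36.
E[M + N | M > N] = (115/36) / (9/20) = 575/81.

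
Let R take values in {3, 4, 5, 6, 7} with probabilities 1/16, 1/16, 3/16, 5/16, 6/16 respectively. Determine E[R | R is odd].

P(R is odd) = 5/8.
Σ over the event: 3·1/16 + 5·3/16 + 7·3/8 = 15/4.
E[R | R is odd] = (15/4) / (5/8) = 6.

6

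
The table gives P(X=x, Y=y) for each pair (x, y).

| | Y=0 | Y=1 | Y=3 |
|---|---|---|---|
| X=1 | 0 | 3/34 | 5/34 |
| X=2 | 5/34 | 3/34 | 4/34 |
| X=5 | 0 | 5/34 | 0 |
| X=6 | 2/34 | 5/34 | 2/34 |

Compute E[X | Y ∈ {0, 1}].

86/23

P(Y ∈ {0, 1}) = 23/34.
Summing X·P(X=x,Y=y) over the conditioning event gives 43/17.
E[X | Y ∈ {0, 1}] = (43/17) / (23/34) = 86/23.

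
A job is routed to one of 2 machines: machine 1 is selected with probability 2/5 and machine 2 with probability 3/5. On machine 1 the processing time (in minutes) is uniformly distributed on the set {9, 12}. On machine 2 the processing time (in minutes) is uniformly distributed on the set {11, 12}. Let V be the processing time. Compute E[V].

E[V | machine 1] = (9+12)/2 = 21/2.
E[V | machine 2] = (11+12)/2 = 23/2.
By the law of total expectation,
E[V] = (2/5)·(21/2) + (3/5)·(23/2) = 111/10.

111/10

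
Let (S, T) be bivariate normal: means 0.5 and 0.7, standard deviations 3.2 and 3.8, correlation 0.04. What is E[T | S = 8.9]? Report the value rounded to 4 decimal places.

The regression of T on S has slope ρ·σ_T/σ_S and passes through (μ_S, μ_T).
E[T | S=8.9] = 0.7 + (0.04)·(3.8/3.2)·(8.9 − (0.5)) = 0.7 + (0.0475)·(8.4) = 1.0990.

1.0990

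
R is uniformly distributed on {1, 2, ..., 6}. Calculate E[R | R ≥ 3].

Given R ≥ 3, R is equally likely to be any of {3, 4, 5, 6}.
E[R | R ≥ 3] = (3 + 4 + 5 + 6) / 4 = 9/2.

9/2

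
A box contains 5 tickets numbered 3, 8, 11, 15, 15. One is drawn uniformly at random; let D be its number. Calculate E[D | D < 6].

3

P(D < 6) = 1/5.
Σ over the event: 3·1/5 = 3/5.
E[D | D < 6] = (3/5) / (1/5) = 3.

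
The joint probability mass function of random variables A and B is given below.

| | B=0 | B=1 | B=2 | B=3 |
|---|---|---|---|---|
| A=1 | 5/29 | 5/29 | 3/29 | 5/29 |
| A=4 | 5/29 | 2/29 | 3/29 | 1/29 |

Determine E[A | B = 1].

P(B = 1) = 7/29.
Σ A·P over the event = 1·(5/29) + 4·(2/29) = 13/29.
E[A | B = 1] = (13/29) / (7/29) = 13/7.

13/7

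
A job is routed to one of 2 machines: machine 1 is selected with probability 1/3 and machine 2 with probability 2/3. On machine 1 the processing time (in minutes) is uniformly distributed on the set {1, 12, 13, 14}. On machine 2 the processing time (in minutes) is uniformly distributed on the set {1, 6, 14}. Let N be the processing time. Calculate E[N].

8

E[N | machine 1] = (1+12+13+14)/4 = 10.
E[N | machine 2] = (1+6+14)/3 = 7.
By the law of total expectation,
E[N] = (1/3)·(10) + (2/3)·(7) = 8.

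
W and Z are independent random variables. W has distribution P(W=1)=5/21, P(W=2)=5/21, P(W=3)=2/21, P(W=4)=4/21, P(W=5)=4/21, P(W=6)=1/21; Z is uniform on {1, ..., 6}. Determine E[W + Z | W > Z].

45/7

P(W > Z) = 1/3.
Summing (W+Z)·P(x,y) over outcomes with W > Z gives 15/7.
E[W + Z | W > Z] = (15/7) / (1/3) = 45/7.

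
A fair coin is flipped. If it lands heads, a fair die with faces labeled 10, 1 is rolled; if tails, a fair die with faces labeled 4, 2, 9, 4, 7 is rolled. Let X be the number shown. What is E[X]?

107/20

E[X | heads] = (10+1)/2 = 11/2.
E[X | tails] = (4+2+9+4+7)/5 = 26/5.
By the law of total expectation,
E[X] = (1/2)·(11/2) + (1/2)·(26/5) = 107/20.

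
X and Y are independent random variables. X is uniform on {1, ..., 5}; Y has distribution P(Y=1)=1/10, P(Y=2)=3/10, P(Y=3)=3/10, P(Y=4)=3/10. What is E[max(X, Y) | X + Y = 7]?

P(X + Y = 7) = 9/50.
Summing max(X,Y)·P(x,y) over outcomes with X + Y = 7 gives 39/50.
E[max(X, Y) | X + Y = 7] = (39/50) / (9/50) = 13/3.

13/3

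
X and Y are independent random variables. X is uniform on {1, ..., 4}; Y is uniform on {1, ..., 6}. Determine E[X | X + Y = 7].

5/2

P(X + Y = 7) = 1/6.
Summing X·P(x,y) over outcomes with X + Y = 7 gives 5/12.
E[X | X + Y = 7] = (5/12) / (1/6) = 5/2.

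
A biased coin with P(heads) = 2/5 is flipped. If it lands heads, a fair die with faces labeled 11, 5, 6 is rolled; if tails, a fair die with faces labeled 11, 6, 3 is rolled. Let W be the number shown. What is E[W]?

E[W | heads] = (11+5+6)/3 = 22/3.
E[W | tails] = (11+6+3)/3 = 20/3.
By the law of total expectation,
E[W] = (2/5)·(22/3) + (3/5)·(20/3) = 104/15.

104/15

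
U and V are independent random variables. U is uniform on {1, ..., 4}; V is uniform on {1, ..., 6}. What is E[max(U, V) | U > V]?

Outcomes with U > V: (2,1), (3,1), (3,2), (4,1), (4,2), (4,3), each with probability 1/24.
E[max(U, V) | U > V] = (2 + 3 + 3 + 4 + 4 + 4) / 6 = 10/3.

10/3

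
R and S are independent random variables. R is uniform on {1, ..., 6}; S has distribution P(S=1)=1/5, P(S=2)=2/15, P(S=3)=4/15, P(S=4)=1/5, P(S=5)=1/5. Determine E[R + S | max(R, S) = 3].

P(max(R, S) = 3) = 17/90.
Summing (R+S)·P(x,y) over outcomes with max(R, S) = 3 gives 41/45.
E[R + S | max(R, S) = 3] = (41/45) / (17/90) = 82/17.

82/17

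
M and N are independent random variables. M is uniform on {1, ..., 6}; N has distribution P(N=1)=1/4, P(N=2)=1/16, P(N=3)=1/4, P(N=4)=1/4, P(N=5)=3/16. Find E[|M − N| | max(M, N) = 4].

P(max(M, N) = 4) = 25/96.
Summing |M−N|·P(x,y) over outcomes with max(M, N) = 4 gives 7/16.
E[|M − N| | max(M, N) = 4] = (7/16) / (25/96) = 42/25.

42/25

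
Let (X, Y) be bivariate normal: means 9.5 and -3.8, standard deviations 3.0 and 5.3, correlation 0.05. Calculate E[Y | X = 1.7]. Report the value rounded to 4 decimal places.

-4.4890

For a bivariate normal, E[Y | X=x] = μ_Y + ρ·(σ_Y/σ_X)·(x − μ_X).
E[Y | X=1.7] = -3.8 + (0.05)·(5.3/3.0)·(1.7 − (9.5)) = -3.8 + (0.088333)·(-7.8) = -4.4890.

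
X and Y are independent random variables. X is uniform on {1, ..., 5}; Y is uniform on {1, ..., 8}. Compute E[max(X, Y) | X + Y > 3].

195/37

P(X + Y > 3) = 37/40.
Summing max(X,Y)·P(x,y) over outcomes with X + Y > 3 gives 39/8.
E[max(X, Y) | X + Y > 3] = (39/8) / (37/40) = 195/37.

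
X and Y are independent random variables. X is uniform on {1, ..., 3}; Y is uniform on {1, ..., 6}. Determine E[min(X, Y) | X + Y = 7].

Outcomes with X + Y = 7: (1,6), (2,5), (3,4), each with probability 1/18.
E[min(X, Y) | X + Y = 7] = (1 + 2 + 3) / 3 = 2.

2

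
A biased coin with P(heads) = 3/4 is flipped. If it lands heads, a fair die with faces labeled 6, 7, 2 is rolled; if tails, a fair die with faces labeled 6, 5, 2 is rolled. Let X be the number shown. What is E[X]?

E[X | heads] = (6+7+2)/3 = 5.
E[X | tails] = (6+5+2)/3 = 13/3.
By the law of total expectation,
E[X] = (3/4)·(5) + (1/4)·(13/3) = 29/6.

29/6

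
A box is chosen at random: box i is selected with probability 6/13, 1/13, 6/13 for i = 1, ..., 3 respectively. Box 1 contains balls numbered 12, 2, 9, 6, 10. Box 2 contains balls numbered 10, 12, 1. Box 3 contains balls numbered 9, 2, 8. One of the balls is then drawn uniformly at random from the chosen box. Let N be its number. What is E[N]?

1387/195

E[N | box 1] = (12+2+9+6+10)/5 = 39/5.
E[N | box 2] = (10+12+1)/3 = 23/3.
E[N | box 3] = (9+2+8)/3 = 19/3.
By the law of total expectation,
E[N] = (6/13)·(39/5) + (1/13)·(23/3) + (6/13)·(19/3) = 1387/195.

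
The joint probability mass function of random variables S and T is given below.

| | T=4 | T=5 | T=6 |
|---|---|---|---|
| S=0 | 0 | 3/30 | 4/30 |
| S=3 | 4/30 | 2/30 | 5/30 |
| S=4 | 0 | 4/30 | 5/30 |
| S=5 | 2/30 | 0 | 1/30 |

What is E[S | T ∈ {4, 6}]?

62/21

P(T ∈ {4, 6}) = 7/10.
Σ S·P over the event = 0·(4/30) + 3·(4/30) + 3·(5/30) + 4·(5/30) + 5·(2/30) + 5·(1/30) = 31/15.
E[S | T ∈ {4, 6}] = (31/15) / (7/10) = 62/21.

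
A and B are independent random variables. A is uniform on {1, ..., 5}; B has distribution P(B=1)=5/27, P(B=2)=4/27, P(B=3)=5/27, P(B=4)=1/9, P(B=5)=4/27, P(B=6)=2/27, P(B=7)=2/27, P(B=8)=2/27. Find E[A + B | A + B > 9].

P(A + B > 9) = 22/135.
Summing (A+B)·P(x,y) over outcomes with A + B > 9 gives 16/9.
E[A + B | A + B > 9] = (16/9) / (22/135) = 120/11.

120/11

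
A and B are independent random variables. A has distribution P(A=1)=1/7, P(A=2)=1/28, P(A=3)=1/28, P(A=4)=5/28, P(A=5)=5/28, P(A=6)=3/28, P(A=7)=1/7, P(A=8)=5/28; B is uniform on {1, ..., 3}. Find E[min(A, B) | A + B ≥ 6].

65/31

P(A + B ≥ 6) = 31/42.
Summing min(A,B)·P(x,y) over outcomes with A + B ≥ 6 gives 65/42.
E[min(A, B) | A + B ≥ 6] = (65/42) / (31/42) = 65/31.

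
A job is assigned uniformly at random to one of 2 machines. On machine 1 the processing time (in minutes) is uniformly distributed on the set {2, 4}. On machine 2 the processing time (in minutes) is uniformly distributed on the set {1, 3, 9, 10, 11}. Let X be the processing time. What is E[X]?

49/10

E[X | machine 1] = (2+4)/2 = 3.
E[X | machine 2] = (1+3+9+10+11)/5 = 34/5.
E[X] = (1/2)·(3) + (1/2)·(34/5) = 49/10.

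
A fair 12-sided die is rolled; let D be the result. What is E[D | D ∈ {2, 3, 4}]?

3

P(D ∈ {2, 3, 4}) = 1/4.
Σ over the event: 2·1/12 + 3·1/12 + 4·1/12 = 3/4.
E[D | D ∈ {2, 3, 4}] = (3/4) / (1/4) = 3.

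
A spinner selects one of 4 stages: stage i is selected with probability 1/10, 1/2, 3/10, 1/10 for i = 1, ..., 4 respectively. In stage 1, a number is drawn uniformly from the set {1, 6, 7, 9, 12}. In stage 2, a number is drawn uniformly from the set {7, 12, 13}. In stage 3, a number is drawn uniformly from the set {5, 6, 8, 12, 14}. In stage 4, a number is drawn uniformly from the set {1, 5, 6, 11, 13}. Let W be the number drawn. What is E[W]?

E[W | stage 1] = (1+6+7+9+12)/5 = 7.
E[W | stage 2] = (7+12+13)/3 = 32/3.
E[W | stage 3] = (5+6+8+12+14)/5 = 9.
E[W | stage 4] = (1+5+6+11+13)/5 = 36/5.
E[W] = (1/10)·(7) + (1/2)·(32/3) + (3/10)·(9) + (1/10)·(36/5) = 709/75.

709/75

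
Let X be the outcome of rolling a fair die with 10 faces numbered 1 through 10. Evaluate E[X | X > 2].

Given X > 2, X is equally likely to be any of {3, 4, 5, 6, 7, 8, 9, 10}.
E[X | X > 2] = (3 + 4 + 5 + 6 + 7 + 8 + 9 + 10) / 8 = 13/2.

13/2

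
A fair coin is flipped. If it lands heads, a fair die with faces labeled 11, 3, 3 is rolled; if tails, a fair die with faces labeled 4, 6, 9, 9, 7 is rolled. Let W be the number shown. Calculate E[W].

19/3

E[W | heads] = (11+3+3)/3 = 17/3.
E[W | tails] = (4+6+9+9+7)/5 = 7.
By the law of total expectation,
E[W] = (1/2)·(17/3) + (1/2)·(7) = 19/3.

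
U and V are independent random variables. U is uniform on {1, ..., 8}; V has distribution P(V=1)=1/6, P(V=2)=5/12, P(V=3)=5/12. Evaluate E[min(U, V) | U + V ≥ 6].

148/63

P(U + V ≥ 6) = 21/32.
Summing min(U,V)·P(x,y) over outcomes with U + V ≥ 6 gives 37/24.
E[min(U, V) | U + V ≥ 6] = (37/24) / (21/32) = 148/63.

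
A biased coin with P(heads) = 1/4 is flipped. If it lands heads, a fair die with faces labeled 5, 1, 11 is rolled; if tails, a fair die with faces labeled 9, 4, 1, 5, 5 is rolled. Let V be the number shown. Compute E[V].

301/60

E[V | heads] = (5+1+11)/3 = 17/3.
E[V | tails] = (9+4+1+5+5)/5 = 24/5.
E[V] = (1/4)·(17/3) + (3/4)·(24/5) = 301/60.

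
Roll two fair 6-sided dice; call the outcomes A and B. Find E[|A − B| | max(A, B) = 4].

12/7

Outcomes with max(A, B) = 4: (1,4), (2,4), (3,4), (4,1), (4,2), (4,3), (4,4), each with probability 1/36.
E[|A − B| | max(A, B) = 4] = (3 + 2 + 1 + 3 + 2 + 1 + 0) / 7 = 12/7.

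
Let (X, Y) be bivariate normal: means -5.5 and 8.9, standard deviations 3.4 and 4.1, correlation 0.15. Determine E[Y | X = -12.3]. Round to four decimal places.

7.6700

The regression of Y on X has slope ρ·σ_Y/σ_X and passes through (μ_X, μ_Y).
E[Y | X=-12.3] = 8.9 + (0.15)·(4.1/3.4)·(-12.3 − (-5.5)) = 8.9 + (0.18088)·(-6.8) = 7.6700.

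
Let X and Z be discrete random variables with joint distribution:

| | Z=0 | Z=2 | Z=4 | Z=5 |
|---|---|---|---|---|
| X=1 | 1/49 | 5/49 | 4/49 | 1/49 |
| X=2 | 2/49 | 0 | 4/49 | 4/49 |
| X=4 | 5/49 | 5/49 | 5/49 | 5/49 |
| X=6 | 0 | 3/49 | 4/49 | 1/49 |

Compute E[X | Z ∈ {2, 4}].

33/10

P(Z ∈ {2, 4}) = 30/49.
Σ X·P over the event = 1·(5/49) + 1·(4/49) + 2·(4/49) + 4·(5/49) + 4·(5/49) + 6·(3/49) + 6·(4/49) = 99/49.
E[X | Z ∈ {2, 4}] = (99/49) / (30/49) = 33/10.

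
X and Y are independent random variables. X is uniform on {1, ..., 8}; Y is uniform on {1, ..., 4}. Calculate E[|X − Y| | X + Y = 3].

1

P(X + Y = 3) = 1/16.
Summing |X−Y|·P(x,y) over outcomes with X + Y = 3 gives 1/16.
E[|X − Y| | X + Y = 3] = (1/16) / (1/16) = 1.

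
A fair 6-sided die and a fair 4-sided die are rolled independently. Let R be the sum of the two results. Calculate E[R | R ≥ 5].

62/9

P(R ≥ 5) = 3/4.
Σ over the event: 5·1/6 + 6·1/6 + 7·1/6 + 8·1/8 + 9·1/12 + 10·1/24 = 31/6.
E[R | R ≥ 5] = (31/6) / (3/4) = 62/9.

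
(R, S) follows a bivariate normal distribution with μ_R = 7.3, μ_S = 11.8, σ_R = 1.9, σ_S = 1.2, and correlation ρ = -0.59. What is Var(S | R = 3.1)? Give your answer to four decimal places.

For a bivariate normal, Var(S | R=x) = σ_S²(1 − ρ²).
Var(S | R=3.1) = (1.2)²·(1 − (-0.59)²) = 1.44·0.6519 = 0.9387.

0.9387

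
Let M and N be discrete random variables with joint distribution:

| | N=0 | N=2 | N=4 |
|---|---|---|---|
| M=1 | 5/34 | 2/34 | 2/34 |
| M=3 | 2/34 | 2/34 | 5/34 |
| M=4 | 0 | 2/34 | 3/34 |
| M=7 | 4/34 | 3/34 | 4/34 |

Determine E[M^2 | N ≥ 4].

P(N ≥ 4) = 7/17.
Σ M^2·P over the event = 1·(2/34) + 9·(5/34) + 16·(3/34) + 49·(4/34) = 291/34.
E[M^2 | N ≥ 4] = (291/34) / (7/17) = 291/14.

291/14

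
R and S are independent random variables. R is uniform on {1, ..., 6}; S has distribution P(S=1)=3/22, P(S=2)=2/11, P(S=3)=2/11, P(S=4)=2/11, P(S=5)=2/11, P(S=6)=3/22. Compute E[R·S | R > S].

P(R > S) = 5/12.
Summing RS·P(x,y) over outcomes with R > S gives 170/33.
E[R·S | R > S] = (170/33) / (5/12) = 136/11.

136/11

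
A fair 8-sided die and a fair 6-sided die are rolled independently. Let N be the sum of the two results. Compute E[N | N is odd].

8

P(N is odd) = 1/2.
Σ over the event: 3·1/24 + 5·1/12 + 7·1/8 + 9·1/8 + 11·1/12 + 13·1/24 = 4.
E[N | N is odd] = (4) / (1/2) = 8.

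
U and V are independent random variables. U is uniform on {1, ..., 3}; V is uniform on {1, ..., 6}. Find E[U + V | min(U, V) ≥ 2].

P(min(U, V) ≥ 2) = 5/9.
Summing (U+V)·P(x,y) over outcomes with min(U, V) ≥ 2 gives 65/18.
E[U + V | min(U, V) ≥ 2] = (65/18) / (5/9) = 13/2.

13/2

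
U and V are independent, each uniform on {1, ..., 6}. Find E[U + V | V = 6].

Outcomes with V = 6: (1,6), (2,6), (3,6), (4,6), (5,6), (6,6), each with probability 1/36.
E[U + V | V = 6] = (7 + 8 + 9 + 10 + 11 + 12) / 6 = 19/2.

19/2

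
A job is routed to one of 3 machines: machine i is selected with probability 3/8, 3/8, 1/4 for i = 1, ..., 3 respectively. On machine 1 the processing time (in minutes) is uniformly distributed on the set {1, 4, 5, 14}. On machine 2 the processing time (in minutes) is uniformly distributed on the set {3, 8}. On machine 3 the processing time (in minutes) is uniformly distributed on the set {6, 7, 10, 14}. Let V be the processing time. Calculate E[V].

53/8

E[V | machine 1] = (1+4+5+14)/4 = 6.
E[V | machine 2] = (3+8)/2 = 11/2.
E[V | machine 3] = (6+7+10+14)/4 = 37/4.
E[V] = (3/8)·(6) + (3/8)·(11/2) + (1/4)·(37/4) = 53/8.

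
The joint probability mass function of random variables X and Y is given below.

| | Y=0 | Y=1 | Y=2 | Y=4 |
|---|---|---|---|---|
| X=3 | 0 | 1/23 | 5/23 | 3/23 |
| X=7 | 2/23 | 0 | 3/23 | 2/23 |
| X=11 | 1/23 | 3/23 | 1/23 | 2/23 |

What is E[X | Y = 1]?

P(Y = 1) = 4/23.
Σ X·P over the event = 3·(1/23) + 11·(3/23) = 36/23.
E[X | Y = 1] = (36/23) / (4/23) = 9.

9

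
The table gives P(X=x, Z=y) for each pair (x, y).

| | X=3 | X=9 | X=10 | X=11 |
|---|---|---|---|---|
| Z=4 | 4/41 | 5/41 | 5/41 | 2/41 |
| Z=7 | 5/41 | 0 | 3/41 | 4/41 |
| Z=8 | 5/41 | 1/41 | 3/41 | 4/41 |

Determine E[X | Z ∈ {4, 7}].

109/14

P(Z ∈ {4, 7}) = 28/41.
Σ X·P over the event = 3·(4/41) + 3·(5/41) + 9·(5/41) + 10·(5/41) + 10·(3/41) + 11·(2/41) + 11·(4/41) = 218/41.
E[X | Z ∈ {4, 7}] = (218/41) / (28/41) = 109/14.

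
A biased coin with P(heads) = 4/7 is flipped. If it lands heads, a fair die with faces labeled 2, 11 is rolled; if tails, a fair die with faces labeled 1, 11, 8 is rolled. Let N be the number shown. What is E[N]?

46/7

E[N | heads] = (2+11)/2 = 13/2.
E[N | tails] = (1+11+8)/3 = 20/3.
E[N] = (4/7)·(13/2) + (3/7)·(20/3) = 46/7.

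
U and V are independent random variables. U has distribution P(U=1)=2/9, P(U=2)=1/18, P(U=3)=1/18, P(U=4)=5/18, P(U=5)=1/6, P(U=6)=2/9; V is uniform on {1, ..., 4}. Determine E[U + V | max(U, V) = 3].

9/2

P(max(U, V) = 3) = 1/9.
Summing (U+V)·P(x,y) over outcomes with max(U, V) = 3 gives 1/2.
E[U + V | max(U, V) = 3] = (1/2) / (1/9) = 9/2.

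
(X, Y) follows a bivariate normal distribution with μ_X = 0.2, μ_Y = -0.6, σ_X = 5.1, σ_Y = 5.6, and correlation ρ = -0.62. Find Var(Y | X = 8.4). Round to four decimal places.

For a bivariate normal, Var(Y | X=x) = σ_Y²(1 − ρ²).
Var(Y | X=8.4) = (5.6)²·(1 − (-0.62)²) = 31.36·0.6156 = 19.3052.

19.3052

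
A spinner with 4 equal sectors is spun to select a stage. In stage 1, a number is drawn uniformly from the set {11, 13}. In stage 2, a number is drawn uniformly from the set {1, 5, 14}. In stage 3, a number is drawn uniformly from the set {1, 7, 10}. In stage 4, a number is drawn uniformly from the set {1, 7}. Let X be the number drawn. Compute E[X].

E[X | stage 1] = (11+13)/2 = 12.
E[X | stage 2] = (1+5+14)/3 = 20/3.
E[X | stage 3] = (1+7+10)/3 = 6.
E[X | stage 4] = (1+7)/2 = 4.
By the law of total expectation,
E[X] = (1/4)·(12) + (1/4)·(20/3) + (1/4)·(6) + (1/4)·(4) = 43/6.

43/6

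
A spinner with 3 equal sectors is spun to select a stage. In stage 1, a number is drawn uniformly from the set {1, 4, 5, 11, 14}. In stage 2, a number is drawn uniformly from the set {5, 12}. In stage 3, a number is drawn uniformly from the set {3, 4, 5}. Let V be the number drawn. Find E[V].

13/2

E[V | stage 1] = (1+4+5+11+14)/5 = 7.
E[V | stage 2] = (5+12)/2 = 17/2.
E[V | stage 3] = (3+4+5)/3 = 4.
By the law of total expectation,
E[V] = (1/3)·(7) + (1/3)·(17/2) + (1/3)·(4) = 13/2.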